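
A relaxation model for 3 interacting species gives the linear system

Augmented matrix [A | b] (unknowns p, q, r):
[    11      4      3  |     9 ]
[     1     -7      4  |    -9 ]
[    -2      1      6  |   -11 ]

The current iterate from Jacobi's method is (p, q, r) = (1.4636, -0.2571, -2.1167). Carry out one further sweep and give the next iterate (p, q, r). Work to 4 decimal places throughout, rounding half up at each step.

One sweep:
  p = (9 - (4)·-0.2571 - (3)·-2.1167) / (11) = 1.4890
  q = (-9 - (1)·1.4636 - (4)·-2.1167) / (-7) = 0.2853
  r = (-11 - (-2)·1.4636 - (1)·-0.2571) / (6) = -1.3026

(1.4890, 0.2853, -1.3026)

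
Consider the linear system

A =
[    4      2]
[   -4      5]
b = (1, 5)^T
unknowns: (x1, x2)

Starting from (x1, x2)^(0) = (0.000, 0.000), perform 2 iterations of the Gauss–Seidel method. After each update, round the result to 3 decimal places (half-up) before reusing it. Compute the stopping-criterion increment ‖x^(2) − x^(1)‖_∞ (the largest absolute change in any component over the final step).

0.600

Iteration 1:
  x1 = (1 - (2)·0.000) / (4) = 0.250
  x2 = (5 - (-4)·0.250) / (5) = 1.200
Iteration 2:
  x1 = (1 - (2)·1.200) / (4) = -0.350
  x2 = (5 - (-4)·-0.350) / (5) = 0.720
Change: (-0.600, -0.480) → max |·| = 0.600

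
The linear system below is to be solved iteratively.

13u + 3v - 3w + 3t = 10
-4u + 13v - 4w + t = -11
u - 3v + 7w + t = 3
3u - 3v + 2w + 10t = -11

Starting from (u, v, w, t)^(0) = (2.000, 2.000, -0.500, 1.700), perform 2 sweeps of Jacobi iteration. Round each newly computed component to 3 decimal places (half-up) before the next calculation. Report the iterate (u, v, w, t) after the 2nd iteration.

(1.294, -0.598, 0.379, -1.346)

Iteration 1:
  u = (10 - (3)·2.000 - (-3)·-0.500 - (3)·1.700) / (13) = -0.200
  v = (-11 - (-4)·2.000 - (-4)·-0.500 - (1)·1.700) / (13) = -0.515
  w = (3 - (1)·2.000 - (-3)·2.000 - (1)·1.700) / (7) = 0.757
  t = (-11 - (3)·2.000 - (-3)·2.000 - (2)·-0.500) / (10) = -1.000
Iteration 2:
  u = (10 - (3)·-0.515 - (-3)·0.757 - (3)·-1.000) / (13) = 1.294
  v = (-11 - (-4)·-0.200 - (-4)·0.757 - (1)·-1.000) / (13) = -0.598
  w = (3 - (1)·-0.200 - (-3)·-0.515 - (1)·-1.000) / (7) = 0.379
  t = (-11 - (3)·-0.200 - (-3)·-0.515 - (2)·0.757) / (10) = -1.346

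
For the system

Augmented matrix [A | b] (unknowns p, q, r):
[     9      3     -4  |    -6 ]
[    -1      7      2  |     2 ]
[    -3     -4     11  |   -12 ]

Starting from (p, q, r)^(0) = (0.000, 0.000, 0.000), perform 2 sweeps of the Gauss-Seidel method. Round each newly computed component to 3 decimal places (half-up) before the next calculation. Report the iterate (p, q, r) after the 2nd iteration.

Iteration 1:
  p = (-6 - (3)·0.000 - (-4)·0.000) / (9) = -0.667
  q = (2 - (-1)·-0.667 - (2)·0.000) / (7) = 0.190
  r = (-12 - (-3)·-0.667 - (-4)·0.190) / (11) = -1.204
Iteration 2:
  p = (-6 - (3)·0.190 - (-4)·-1.204) / (9) = -1.265
  q = (2 - (-1)·-1.265 - (2)·-1.204) / (7) = 0.449
  r = (-12 - (-3)·-1.265 - (-4)·0.449) / (11) = -1.273

(-1.265, 0.449, -1.273)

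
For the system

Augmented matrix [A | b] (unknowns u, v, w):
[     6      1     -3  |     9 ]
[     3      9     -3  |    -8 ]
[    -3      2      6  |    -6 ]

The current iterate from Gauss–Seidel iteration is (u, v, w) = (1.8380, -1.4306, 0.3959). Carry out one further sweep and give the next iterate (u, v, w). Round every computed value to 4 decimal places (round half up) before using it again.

One sweep:
  u = (9 - (1)·-1.4306 - (-3)·0.3959) / (6) = 1.9364
  v = (-8 - (3)·1.9364 - (-3)·0.3959) / (9) = -1.4024
  w = (-6 - (-3)·1.9364 - (2)·-1.4024) / (6) = 0.4357

(1.9364, -1.4024, 0.4357)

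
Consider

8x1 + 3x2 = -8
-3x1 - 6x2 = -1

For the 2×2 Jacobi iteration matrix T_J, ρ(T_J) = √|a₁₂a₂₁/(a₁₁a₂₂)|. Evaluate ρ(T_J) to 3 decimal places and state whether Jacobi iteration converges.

a₁₂a₂₁/(a₁₁a₂₂) = (3)·(-3) / ((8)·(-6)) = 0.187500
ρ = √|0.187500| = √0.187500 = 0.433
ρ < 1, so Jacobi converges

0.433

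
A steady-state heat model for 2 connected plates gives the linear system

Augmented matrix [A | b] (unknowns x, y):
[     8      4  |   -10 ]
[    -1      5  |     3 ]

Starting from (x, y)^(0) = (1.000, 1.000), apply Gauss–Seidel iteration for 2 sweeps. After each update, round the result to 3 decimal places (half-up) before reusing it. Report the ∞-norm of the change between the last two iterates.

0.375

Iteration 1:
  x = (-10 - (4)·1.000) / (8) = -1.750
  y = (3 - (-1)·-1.750) / (5) = 0.250
Iteration 2:
  x = (-10 - (4)·0.250) / (8) = -1.375
  y = (3 - (-1)·-1.375) / (5) = 0.325
Change: (0.375, 0.075) → max |·| = 0.375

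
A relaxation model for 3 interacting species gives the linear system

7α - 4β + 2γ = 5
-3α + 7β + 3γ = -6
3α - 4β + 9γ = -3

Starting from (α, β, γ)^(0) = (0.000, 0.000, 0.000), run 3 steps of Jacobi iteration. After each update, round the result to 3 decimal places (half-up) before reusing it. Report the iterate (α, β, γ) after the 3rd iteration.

Iteration 1:
  α = (5 - (-4)·0.000 - (2)·0.000) / (7) = 0.714
  β = (-6 - (-3)·0.000 - (3)·0.000) / (7) = -0.857
  γ = (-3 - (3)·0.000 - (-4)·0.000) / (9) = -0.333
Iteration 2:
  α = (5 - (-4)·-0.857 - (2)·-0.333) / (7) = 0.320
  β = (-6 - (-3)·0.714 - (3)·-0.333) / (7) = -0.408
  γ = (-3 - (3)·0.714 - (-4)·-0.857) / (9) = -0.952
Iteration 3:
  α = (5 - (-4)·-0.408 - (2)·-0.952) / (7) = 0.753
  β = (-6 - (-3)·0.320 - (3)·-0.952) / (7) = -0.312
  γ = (-3 - (3)·0.320 - (-4)·-0.408) / (9) = -0.621

(0.753, -0.312, -0.621)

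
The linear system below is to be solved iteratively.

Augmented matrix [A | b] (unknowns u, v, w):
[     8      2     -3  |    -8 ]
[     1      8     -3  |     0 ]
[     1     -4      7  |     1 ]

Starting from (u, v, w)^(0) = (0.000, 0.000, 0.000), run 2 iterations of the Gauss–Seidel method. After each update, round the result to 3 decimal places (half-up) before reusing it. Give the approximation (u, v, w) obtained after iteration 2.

Iteration 1:
  u = (-8 - (2)·0.000 - (-3)·0.000) / (8) = -1.000
  v = (0 - (1)·-1.000 - (-3)·0.000) / (8) = 0.125
  w = (1 - (1)·-1.000 - (-4)·0.125) / (7) = 0.357
Iteration 2:
  u = (-8 - (2)·0.125 - (-3)·0.357) / (8) = -0.897
  v = (0 - (1)·-0.897 - (-3)·0.357) / (8) = 0.246
  w = (1 - (1)·-0.897 - (-4)·0.246) / (7) = 0.412

(-0.897, 0.246, 0.412)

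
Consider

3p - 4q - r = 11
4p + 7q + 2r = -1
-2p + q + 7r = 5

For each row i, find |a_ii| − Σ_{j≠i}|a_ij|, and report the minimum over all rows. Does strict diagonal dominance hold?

row 1: |3| − (4+1) = -2
row 2: |7| − (4+2) = 1
row 3: |7| − (2+1) = 4
minimum over rows = -2 → not strictly diagonally dominant

-2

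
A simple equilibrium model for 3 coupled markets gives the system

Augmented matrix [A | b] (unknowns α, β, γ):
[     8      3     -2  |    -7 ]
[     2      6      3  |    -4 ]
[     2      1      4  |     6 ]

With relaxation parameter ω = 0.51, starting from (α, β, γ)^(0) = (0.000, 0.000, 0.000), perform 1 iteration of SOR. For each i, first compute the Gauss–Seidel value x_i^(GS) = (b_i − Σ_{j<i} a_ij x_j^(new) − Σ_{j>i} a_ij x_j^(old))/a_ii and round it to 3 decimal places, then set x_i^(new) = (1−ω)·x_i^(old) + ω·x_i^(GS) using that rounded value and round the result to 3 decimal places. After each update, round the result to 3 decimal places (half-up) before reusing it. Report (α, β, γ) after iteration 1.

(-0.446, -0.264, 0.912)

Iteration 1:
  α: GS value = (-7 - (3)·0.000 - (-2)·0.000) / (8) = -0.875;  α ← (1−ω)·0.000 + ω·-0.875 = -0.446
  β: GS value = (-4 - (2)·-0.446 - (3)·0.000) / (6) = -0.518;  β ← (1−ω)·0.000 + ω·-0.518 = -0.264
  γ: GS value = (6 - (2)·-0.446 - (1)·-0.264) / (4) = 1.789;  γ ← (1−ω)·0.000 + ω·1.789 = 0.912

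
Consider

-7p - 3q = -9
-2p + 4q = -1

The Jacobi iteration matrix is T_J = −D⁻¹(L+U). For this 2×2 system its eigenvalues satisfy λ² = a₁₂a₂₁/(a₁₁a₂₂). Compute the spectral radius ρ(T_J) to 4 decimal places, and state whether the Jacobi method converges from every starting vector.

0.4629

a₁₂a₂₁/(a₁₁a₂₂) = (-3)·(-2) / ((-7)·(4)) = -0.214286
ρ = √|-0.214286| = √0.214286 = 0.4629
ρ < 1, so Jacobi converges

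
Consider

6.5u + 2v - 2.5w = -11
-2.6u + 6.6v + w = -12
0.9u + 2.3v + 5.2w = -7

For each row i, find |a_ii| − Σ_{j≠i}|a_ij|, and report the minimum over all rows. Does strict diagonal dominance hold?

row 1: |6.5| − (2+2.5) = 2
row 2: |6.6| − (2.6+1) = 3
row 3: |5.2| − (0.9+2.3) = 2
minimum over rows = 2 → strictly diagonally dominant (convergence guaranteed)

2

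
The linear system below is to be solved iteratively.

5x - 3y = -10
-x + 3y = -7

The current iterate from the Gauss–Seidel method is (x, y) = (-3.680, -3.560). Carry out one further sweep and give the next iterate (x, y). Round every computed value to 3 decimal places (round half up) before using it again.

(-4.136, -3.712)

One sweep:
  x = (-10 - (-3)·-3.560) / (5) = -4.136
  y = (-7 - (-1)·-4.136) / (3) = -3.712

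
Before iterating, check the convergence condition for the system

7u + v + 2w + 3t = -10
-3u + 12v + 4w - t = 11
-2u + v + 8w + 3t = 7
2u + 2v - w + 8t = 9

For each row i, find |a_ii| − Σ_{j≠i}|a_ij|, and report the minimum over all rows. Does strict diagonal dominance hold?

row 1: |7| − (1+2+3) = 1
row 2: |12| − (3+4+1) = 4
row 3: |8| − (2+1+3) = 2
row 4: |8| − (2+2+1) = 3
minimum over rows = 1 → strictly diagonally dominant (convergence guaranteed)

1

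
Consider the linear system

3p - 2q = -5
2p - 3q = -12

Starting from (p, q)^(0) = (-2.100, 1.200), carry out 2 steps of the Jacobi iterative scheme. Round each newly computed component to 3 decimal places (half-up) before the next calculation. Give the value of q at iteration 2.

3.422

Iteration 1:
  p = (-5 - (-2)·1.200) / (3) = -0.867
  q = (-12 - (2)·-2.100) / (-3) = 2.600
Iteration 2:
  p = (-5 - (-2)·2.600) / (3) = 0.067
  q = (-12 - (2)·-0.867) / (-3) = 3.422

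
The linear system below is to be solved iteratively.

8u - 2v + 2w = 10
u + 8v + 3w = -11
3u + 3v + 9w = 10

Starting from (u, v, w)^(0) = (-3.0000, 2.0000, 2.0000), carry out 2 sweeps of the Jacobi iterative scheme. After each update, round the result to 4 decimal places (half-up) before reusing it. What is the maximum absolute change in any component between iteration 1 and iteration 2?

0.7986

Iteration 1:
  u = (10 - (-2)·2.0000 - (2)·2.0000) / (8) = 1.2500
  v = (-11 - (1)·-3.0000 - (3)·2.0000) / (8) = -1.7500
  w = (10 - (3)·-3.0000 - (3)·2.0000) / (9) = 1.4444
Iteration 2:
  u = (10 - (-2)·-1.7500 - (2)·1.4444) / (8) = 0.4514
  v = (-11 - (1)·1.2500 - (3)·1.4444) / (8) = -2.0729
  w = (10 - (3)·1.2500 - (3)·-1.7500) / (9) = 1.2778
Change: (-0.7986, -0.3229, -0.1666) → max |·| = 0.7986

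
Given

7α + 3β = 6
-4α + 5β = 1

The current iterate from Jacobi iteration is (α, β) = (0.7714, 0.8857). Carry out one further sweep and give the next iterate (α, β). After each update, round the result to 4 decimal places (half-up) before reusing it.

One sweep:
  α = (6 - (3)·0.8857) / (7) = 0.4776
  β = (1 - (-4)·0.7714) / (5) = 0.8171

(0.4776, 0.8171)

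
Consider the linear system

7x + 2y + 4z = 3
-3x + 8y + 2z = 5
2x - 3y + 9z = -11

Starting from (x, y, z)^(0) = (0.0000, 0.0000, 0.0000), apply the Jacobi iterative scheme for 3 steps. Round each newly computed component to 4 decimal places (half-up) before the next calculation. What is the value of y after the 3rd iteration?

1.2579

Iteration 1:
  x = (3 - (2)·0.0000 - (4)·0.0000) / (7) = 0.4286
  y = (5 - (-3)·0.0000 - (2)·0.0000) / (8) = 0.6250
  z = (-11 - (2)·0.0000 - (-3)·0.0000) / (9) = -1.2222
Iteration 2:
  x = (3 - (2)·0.6250 - (4)·-1.2222) / (7) = 0.9484
  y = (5 - (-3)·0.4286 - (2)·-1.2222) / (8) = 1.0913
  z = (-11 - (2)·0.4286 - (-3)·0.6250) / (9) = -1.1091
Iteration 3:
  x = (3 - (2)·1.0913 - (4)·-1.1091) / (7) = 0.7505
  y = (5 - (-3)·0.9484 - (2)·-1.1091) / (8) = 1.2579
  z = (-11 - (2)·0.9484 - (-3)·1.0913) / (9) = -1.0692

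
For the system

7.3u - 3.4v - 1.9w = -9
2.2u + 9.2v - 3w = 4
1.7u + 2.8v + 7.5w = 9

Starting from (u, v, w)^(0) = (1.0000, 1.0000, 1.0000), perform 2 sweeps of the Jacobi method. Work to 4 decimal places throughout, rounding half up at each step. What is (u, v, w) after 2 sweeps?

Iteration 1:
  u = (-9 - (-3.4)·1.0000 - (-1.9)·1.0000) / (7.3) = -0.5068
  v = (4 - (2.2)·1.0000 - (-3)·1.0000) / (9.2) = 0.5217
  w = (9 - (1.7)·1.0000 - (2.8)·1.0000) / (7.5) = 0.6000
Iteration 2:
  u = (-9 - (-3.4)·0.5217 - (-1.9)·0.6000) / (7.3) = -0.8337
  v = (4 - (2.2)·-0.5068 - (-3)·0.6000) / (9.2) = 0.7516
  w = (9 - (1.7)·-0.5068 - (2.8)·0.5217) / (7.5) = 1.1201

(-0.8337, 0.7516, 1.1201)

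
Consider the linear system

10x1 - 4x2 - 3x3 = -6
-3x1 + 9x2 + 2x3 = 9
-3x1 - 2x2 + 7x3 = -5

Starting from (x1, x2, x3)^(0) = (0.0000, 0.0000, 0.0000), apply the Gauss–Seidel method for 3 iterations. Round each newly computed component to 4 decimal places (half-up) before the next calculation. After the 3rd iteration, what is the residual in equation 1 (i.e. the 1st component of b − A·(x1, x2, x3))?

Iteration 1:
  x1 = (-6 - (-4)·0.0000 - (-3)·0.0000) / (10) = -0.6000
  x2 = (9 - (-3)·-0.6000 - (2)·0.0000) / (9) = 0.8000
  x3 = (-5 - (-3)·-0.6000 - (-2)·0.8000) / (7) = -0.7429
Iteration 2:
  x1 = (-6 - (-4)·0.8000 - (-3)·-0.7429) / (10) = -0.5029
  x2 = (9 - (-3)·-0.5029 - (2)·-0.7429) / (9) = 0.9975
  x3 = (-5 - (-3)·-0.5029 - (-2)·0.9975) / (7) = -0.6448
Iteration 3:
  x1 = (-6 - (-4)·0.9975 - (-3)·-0.6448) / (10) = -0.3944
  x2 = (9 - (-3)·-0.3944 - (2)·-0.6448) / (9) = 1.0118
  x3 = (-5 - (-3)·-0.3944 - (-2)·1.0118) / (7) = -0.5942
Residual b − A·x = (0.2086, -0.1010, -0.0002)

0.2086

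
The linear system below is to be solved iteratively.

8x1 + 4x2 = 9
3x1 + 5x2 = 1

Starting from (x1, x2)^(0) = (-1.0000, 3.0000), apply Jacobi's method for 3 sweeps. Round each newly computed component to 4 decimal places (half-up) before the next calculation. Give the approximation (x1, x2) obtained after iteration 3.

(0.9125, -0.2350)

Iteration 1:
  x1 = (9 - (4)·3.0000) / (8) = -0.3750
  x2 = (1 - (3)·-1.0000) / (5) = 0.8000
Iteration 2:
  x1 = (9 - (4)·0.8000) / (8) = 0.7250
  x2 = (1 - (3)·-0.3750) / (5) = 0.4250
Iteration 3:
  x1 = (9 - (4)·0.4250) / (8) = 0.9125
  x2 = (1 - (3)·0.7250) / (5) = -0.2350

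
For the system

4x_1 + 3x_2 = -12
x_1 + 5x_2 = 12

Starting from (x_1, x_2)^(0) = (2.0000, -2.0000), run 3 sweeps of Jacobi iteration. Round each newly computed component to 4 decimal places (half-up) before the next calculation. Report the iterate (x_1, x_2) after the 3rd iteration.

Iteration 1:
  x_1 = (-12 - (3)·-2.0000) / (4) = -1.5000
  x_2 = (12 - (1)·2.0000) / (5) = 2.0000
Iteration 2:
  x_1 = (-12 - (3)·2.0000) / (4) = -4.5000
  x_2 = (12 - (1)·-1.5000) / (5) = 2.7000
Iteration 3:
  x_1 = (-12 - (3)·2.7000) / (4) = -5.0250
  x_2 = (12 - (1)·-4.5000) / (5) = 3.3000

(-5.0250, 3.3000)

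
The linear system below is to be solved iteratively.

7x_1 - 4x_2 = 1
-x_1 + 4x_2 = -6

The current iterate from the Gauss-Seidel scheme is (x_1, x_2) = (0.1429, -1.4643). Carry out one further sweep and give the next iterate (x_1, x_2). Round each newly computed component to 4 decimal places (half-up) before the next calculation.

One sweep:
  x_1 = (1 - (-4)·-1.4643) / (7) = -0.6939
  x_2 = (-6 - (-1)·-0.6939) / (4) = -1.6735

(-0.6939, -1.6735)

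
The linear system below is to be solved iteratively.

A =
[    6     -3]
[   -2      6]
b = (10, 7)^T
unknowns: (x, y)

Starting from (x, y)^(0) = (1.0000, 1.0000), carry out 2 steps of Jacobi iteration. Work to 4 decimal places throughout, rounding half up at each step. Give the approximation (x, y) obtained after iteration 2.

(2.4167, 1.8889)

Iteration 1:
  x = (10 - (-3)·1.0000) / (6) = 2.1667
  y = (7 - (-2)·1.0000) / (6) = 1.5000
Iteration 2:
  x = (10 - (-3)·1.5000) / (6) = 2.4167
  y = (7 - (-2)·2.1667) / (6) = 1.8889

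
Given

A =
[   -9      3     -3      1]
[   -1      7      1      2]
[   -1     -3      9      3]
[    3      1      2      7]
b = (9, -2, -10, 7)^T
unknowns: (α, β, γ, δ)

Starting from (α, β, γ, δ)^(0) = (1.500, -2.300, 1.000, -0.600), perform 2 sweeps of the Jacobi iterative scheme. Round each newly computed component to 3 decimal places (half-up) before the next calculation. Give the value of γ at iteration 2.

Iteration 1:
  α = (9 - (3)·-2.300 - (-3)·1.000 - (1)·-0.600) / (-9) = -2.167
  β = (-2 - (-1)·1.500 - (1)·1.000 - (2)·-0.600) / (7) = -0.043
  γ = (-10 - (-1)·1.500 - (-3)·-2.300 - (3)·-0.600) / (9) = -1.511
  δ = (7 - (3)·1.500 - (1)·-2.300 - (2)·1.000) / (7) = 0.400
Iteration 2:
  α = (9 - (3)·-0.043 - (-3)·-1.511 - (1)·0.400) / (-9) = -0.466
  β = (-2 - (-1)·-2.167 - (1)·-1.511 - (2)·0.400) / (7) = -0.494
  γ = (-10 - (-1)·-2.167 - (-3)·-0.043 - (3)·0.400) / (9) = -1.500
  δ = (7 - (3)·-2.167 - (1)·-0.043 - (2)·-1.511) / (7) = 2.367

-1.500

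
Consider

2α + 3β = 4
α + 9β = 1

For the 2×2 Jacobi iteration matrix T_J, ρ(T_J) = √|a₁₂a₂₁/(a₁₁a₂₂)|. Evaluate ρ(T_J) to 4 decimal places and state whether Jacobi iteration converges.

a₁₂a₂₁/(a₁₁a₂₂) = (3)·(1) / ((2)·(9)) = 0.166667
ρ = √|0.166667| = √0.166667 = 0.4082
ρ < 1, so Jacobi converges

0.4082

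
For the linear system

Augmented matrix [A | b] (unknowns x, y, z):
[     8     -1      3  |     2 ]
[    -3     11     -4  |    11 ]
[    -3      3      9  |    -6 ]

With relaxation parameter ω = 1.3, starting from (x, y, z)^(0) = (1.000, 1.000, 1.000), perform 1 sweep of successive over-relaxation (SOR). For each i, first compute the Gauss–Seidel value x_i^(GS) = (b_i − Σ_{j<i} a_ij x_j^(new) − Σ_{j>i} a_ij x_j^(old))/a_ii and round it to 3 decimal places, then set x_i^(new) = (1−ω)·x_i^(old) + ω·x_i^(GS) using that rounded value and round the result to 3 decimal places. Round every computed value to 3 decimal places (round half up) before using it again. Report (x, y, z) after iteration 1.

Iteration 1:
  x: GS value = (2 - (-1)·1.000 - (3)·1.000) / (8) = 0.000;  x ← (1−ω)·1.000 + ω·0.000 = -0.300
  y: GS value = (11 - (-3)·-0.300 - (-4)·1.000) / (11) = 1.282;  y ← (1−ω)·1.000 + ω·1.282 = 1.367
  z: GS value = (-6 - (-3)·-0.300 - (3)·1.367) / (9) = -1.222;  z ← (1−ω)·1.000 + ω·-1.222 = -1.889

(-0.300, 1.367, -1.889)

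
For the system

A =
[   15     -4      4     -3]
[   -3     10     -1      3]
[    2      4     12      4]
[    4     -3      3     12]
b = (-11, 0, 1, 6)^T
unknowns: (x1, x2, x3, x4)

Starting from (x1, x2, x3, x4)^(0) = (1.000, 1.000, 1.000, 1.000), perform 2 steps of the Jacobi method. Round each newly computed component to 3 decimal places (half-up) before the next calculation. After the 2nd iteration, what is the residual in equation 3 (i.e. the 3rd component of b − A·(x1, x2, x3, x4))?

Iteration 1:
  x1 = (-11 - (-4)·1.000 - (4)·1.000 - (-3)·1.000) / (15) = -0.533
  x2 = (0 - (-3)·1.000 - (-1)·1.000 - (3)·1.000) / (10) = 0.100
  x3 = (1 - (2)·1.000 - (4)·1.000 - (4)·1.000) / (12) = -0.750
  x4 = (6 - (4)·1.000 - (-3)·1.000 - (3)·1.000) / (12) = 0.167
Iteration 2:
  x1 = (-11 - (-4)·0.100 - (4)·-0.750 - (-3)·0.167) / (15) = -0.473
  x2 = (0 - (-3)·-0.533 - (-1)·-0.750 - (3)·0.167) / (10) = -0.285
  x3 = (1 - (2)·-0.533 - (4)·0.100 - (4)·0.167) / (12) = 0.083
  x4 = (6 - (4)·-0.533 - (-3)·0.100 - (3)·-0.750) / (12) = 0.890
Residual b − A·x = (-2.707, -1.156, -1.470, -3.892)

-1.470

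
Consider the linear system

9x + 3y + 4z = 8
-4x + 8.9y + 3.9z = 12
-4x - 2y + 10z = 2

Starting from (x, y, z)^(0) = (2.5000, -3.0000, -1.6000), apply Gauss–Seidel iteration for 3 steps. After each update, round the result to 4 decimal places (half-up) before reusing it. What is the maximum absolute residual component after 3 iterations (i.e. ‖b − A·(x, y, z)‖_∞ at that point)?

Iteration 1:
  x = (8 - (3)·-3.0000 - (4)·-1.6000) / (9) = 2.6000
  y = (12 - (-4)·2.6000 - (3.9)·-1.6000) / (8.9) = 3.2180
  z = (2 - (-4)·2.6000 - (-2)·3.2180) / (10) = 1.8836
Iteration 2:
  x = (8 - (3)·3.2180 - (4)·1.8836) / (9) = -1.0209
  y = (12 - (-4)·-1.0209 - (3.9)·1.8836) / (8.9) = 0.0641
  z = (2 - (-4)·-1.0209 - (-2)·0.0641) / (10) = -0.1955
Iteration 3:
  x = (8 - (3)·0.0641 - (4)·-0.1955) / (9) = 0.9544
  y = (12 - (-4)·0.9544 - (3.9)·-0.1955) / (8.9) = 1.8629
  z = (2 - (-4)·0.9544 - (-2)·1.8629) / (10) = 0.9543
Residual b − A·x = (-9.9955, -4.4840, 0.0004); ∞-norm = 9.9955

9.9955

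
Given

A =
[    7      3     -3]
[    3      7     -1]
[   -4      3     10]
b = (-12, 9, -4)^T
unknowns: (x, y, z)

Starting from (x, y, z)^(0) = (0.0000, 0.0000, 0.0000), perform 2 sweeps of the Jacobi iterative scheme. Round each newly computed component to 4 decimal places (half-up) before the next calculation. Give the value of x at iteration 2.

Iteration 1:
  x = (-12 - (3)·0.0000 - (-3)·0.0000) / (7) = -1.7143
  y = (9 - (3)·0.0000 - (-1)·0.0000) / (7) = 1.2857
  z = (-4 - (-4)·0.0000 - (3)·0.0000) / (10) = -0.4000
Iteration 2:
  x = (-12 - (3)·1.2857 - (-3)·-0.4000) / (7) = -2.4367
  y = (9 - (3)·-1.7143 - (-1)·-0.4000) / (7) = 1.9633
  z = (-4 - (-4)·-1.7143 - (3)·1.2857) / (10) = -1.4714

-2.4367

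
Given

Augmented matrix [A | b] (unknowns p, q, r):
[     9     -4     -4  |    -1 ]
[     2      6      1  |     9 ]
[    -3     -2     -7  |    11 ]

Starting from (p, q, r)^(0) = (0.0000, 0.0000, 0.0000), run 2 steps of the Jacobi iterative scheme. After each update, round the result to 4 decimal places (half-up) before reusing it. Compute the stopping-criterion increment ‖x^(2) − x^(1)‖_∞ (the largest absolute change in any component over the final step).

0.3810

Iteration 1:
  p = (-1 - (-4)·0.0000 - (-4)·0.0000) / (9) = -0.1111
  q = (9 - (2)·0.0000 - (1)·0.0000) / (6) = 1.5000
  r = (11 - (-3)·0.0000 - (-2)·0.0000) / (-7) = -1.5714
Iteration 2:
  p = (-1 - (-4)·1.5000 - (-4)·-1.5714) / (9) = -0.1428
  q = (9 - (2)·-0.1111 - (1)·-1.5714) / (6) = 1.7989
  r = (11 - (-3)·-0.1111 - (-2)·1.5000) / (-7) = -1.9524
Change: (-0.0317, 0.2989, -0.3810) → max |·| = 0.3810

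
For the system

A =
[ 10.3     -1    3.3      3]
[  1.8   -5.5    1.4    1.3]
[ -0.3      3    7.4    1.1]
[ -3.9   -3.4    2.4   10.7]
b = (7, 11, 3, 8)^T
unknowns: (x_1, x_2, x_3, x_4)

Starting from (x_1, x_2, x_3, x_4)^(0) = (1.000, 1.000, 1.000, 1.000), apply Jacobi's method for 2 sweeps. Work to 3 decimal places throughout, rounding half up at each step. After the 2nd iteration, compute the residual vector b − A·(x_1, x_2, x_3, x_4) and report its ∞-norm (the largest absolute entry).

Iteration 1:
  x_1 = (7 - (-1)·1.000 - (3.3)·1.000 - (3)·1.000) / (10.3) = 0.165
  x_2 = (11 - (1.8)·1.000 - (1.4)·1.000 - (1.3)·1.000) / (-5.5) = -1.182
  x_3 = (3 - (-0.3)·1.000 - (3)·1.000 - (1.1)·1.000) / (7.4) = -0.108
  x_4 = (8 - (-3.9)·1.000 - (-3.4)·1.000 - (2.4)·1.000) / (10.7) = 1.206
Iteration 2:
  x_1 = (7 - (-1)·-1.182 - (3.3)·-0.108 - (3)·1.206) / (10.3) = 0.248
  x_2 = (11 - (1.8)·0.165 - (1.4)·-0.108 - (1.3)·1.206) / (-5.5) = -1.688
  x_3 = (3 - (-0.3)·0.165 - (3)·-1.182 - (1.1)·1.206) / (7.4) = 0.712
  x_4 = (8 - (-3.9)·0.165 - (-3.4)·-1.182 - (2.4)·-0.108) / (10.7) = 0.456
Residual b − A·x = (-0.960, -0.320, 2.368, -3.360); ∞-norm = 3.360

3.360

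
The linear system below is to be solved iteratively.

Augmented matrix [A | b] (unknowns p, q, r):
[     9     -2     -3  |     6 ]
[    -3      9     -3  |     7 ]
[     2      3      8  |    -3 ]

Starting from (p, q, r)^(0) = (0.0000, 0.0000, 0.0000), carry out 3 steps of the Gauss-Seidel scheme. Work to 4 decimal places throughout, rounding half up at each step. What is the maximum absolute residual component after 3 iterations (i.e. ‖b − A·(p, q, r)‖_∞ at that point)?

0.0540

Iteration 1:
  p = (6 - (-2)·0.0000 - (-3)·0.0000) / (9) = 0.6667
  q = (7 - (-3)·0.6667 - (-3)·0.0000) / (9) = 1.0000
  r = (-3 - (2)·0.6667 - (3)·1.0000) / (8) = -0.9167
Iteration 2:
  p = (6 - (-2)·1.0000 - (-3)·-0.9167) / (9) = 0.5833
  q = (7 - (-3)·0.5833 - (-3)·-0.9167) / (9) = 0.6666
  r = (-3 - (2)·0.5833 - (3)·0.6666) / (8) = -0.7708
Iteration 3:
  p = (6 - (-2)·0.6666 - (-3)·-0.7708) / (9) = 0.5579
  q = (7 - (-3)·0.5579 - (-3)·-0.7708) / (9) = 0.7068
  r = (-3 - (2)·0.5579 - (3)·0.7068) / (8) = -0.7795
Residual b − A·x = (0.0540, -0.0260, -0.0002); ∞-norm = 0.0540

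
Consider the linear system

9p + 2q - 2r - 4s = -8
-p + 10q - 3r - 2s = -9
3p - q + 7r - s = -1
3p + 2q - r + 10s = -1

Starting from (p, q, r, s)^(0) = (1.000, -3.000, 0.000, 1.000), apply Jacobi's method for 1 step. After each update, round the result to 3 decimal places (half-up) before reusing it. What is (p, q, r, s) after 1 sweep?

(0.222, -0.600, -0.857, 0.200)

Iteration 1:
  p = (-8 - (2)·-3.000 - (-2)·0.000 - (-4)·1.000) / (9) = 0.222
  q = (-9 - (-1)·1.000 - (-3)·0.000 - (-2)·1.000) / (10) = -0.600
  r = (-1 - (3)·1.000 - (-1)·-3.000 - (-1)·1.000) / (7) = -0.857
  s = (-1 - (3)·1.000 - (2)·-3.000 - (-1)·0.000) / (10) = 0.200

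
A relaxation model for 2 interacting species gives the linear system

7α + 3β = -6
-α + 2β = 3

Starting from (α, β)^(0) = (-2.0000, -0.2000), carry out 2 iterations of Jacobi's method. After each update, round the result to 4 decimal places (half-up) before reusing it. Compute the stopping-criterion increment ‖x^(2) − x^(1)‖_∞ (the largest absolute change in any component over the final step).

Iteration 1:
  α = (-6 - (3)·-0.2000) / (7) = -0.7714
  β = (3 - (-1)·-2.0000) / (2) = 0.5000
Iteration 2:
  α = (-6 - (3)·0.5000) / (7) = -1.0714
  β = (3 - (-1)·-0.7714) / (2) = 1.1143
Change: (-0.3000, 0.6143) → max |·| = 0.6143

0.6143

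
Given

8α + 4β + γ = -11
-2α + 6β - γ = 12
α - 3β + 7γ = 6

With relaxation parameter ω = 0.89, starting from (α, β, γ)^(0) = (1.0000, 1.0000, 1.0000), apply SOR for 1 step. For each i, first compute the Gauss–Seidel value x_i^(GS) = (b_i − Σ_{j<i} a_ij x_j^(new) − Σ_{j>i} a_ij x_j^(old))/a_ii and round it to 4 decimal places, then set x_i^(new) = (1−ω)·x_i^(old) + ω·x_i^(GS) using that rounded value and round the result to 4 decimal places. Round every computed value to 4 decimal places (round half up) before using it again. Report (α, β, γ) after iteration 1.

(-1.6700, 1.5429, 1.6737)

Iteration 1:
  α: GS value = (-11 - (4)·1.0000 - (1)·1.0000) / (8) = -2.0000;  α ← (1−ω)·1.0000 + ω·-2.0000 = -1.6700
  β: GS value = (12 - (-2)·-1.6700 - (-1)·1.0000) / (6) = 1.6100;  β ← (1−ω)·1.0000 + ω·1.6100 = 1.5429
  γ: GS value = (6 - (1)·-1.6700 - (-3)·1.5429) / (7) = 1.7570;  γ ← (1−ω)·1.0000 + ω·1.7570 = 1.6737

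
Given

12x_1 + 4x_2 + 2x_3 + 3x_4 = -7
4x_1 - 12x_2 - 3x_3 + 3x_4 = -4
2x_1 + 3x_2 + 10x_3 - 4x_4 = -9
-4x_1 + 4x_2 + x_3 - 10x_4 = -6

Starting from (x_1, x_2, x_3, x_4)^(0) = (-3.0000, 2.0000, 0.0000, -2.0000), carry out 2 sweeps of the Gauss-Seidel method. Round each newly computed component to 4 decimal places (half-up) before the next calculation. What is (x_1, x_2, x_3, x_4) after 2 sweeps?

Iteration 1:
  x_1 = (-7 - (4)·2.0000 - (2)·0.0000 - (3)·-2.0000) / (12) = -0.7500
  x_2 = (-4 - (4)·-0.7500 - (-3)·0.0000 - (3)·-2.0000) / (-12) = -0.4167
  x_3 = (-9 - (2)·-0.7500 - (3)·-0.4167 - (-4)·-2.0000) / (10) = -1.4250
  x_4 = (-6 - (-4)·-0.7500 - (4)·-0.4167 - (1)·-1.4250) / (-10) = 0.5908
Iteration 2:
  x_1 = (-7 - (4)·-0.4167 - (2)·-1.4250 - (3)·0.5908) / (12) = -0.3546
  x_2 = (-4 - (4)·-0.3546 - (-3)·-1.4250 - (3)·0.5908) / (-12) = 0.7191
  x_3 = (-9 - (2)·-0.3546 - (3)·0.7191 - (-4)·0.5908) / (10) = -0.8085
  x_4 = (-6 - (-4)·-0.3546 - (4)·0.7191 - (1)·-0.8085) / (-10) = 0.9486

(-0.3546, 0.7191, -0.8085, 0.9486)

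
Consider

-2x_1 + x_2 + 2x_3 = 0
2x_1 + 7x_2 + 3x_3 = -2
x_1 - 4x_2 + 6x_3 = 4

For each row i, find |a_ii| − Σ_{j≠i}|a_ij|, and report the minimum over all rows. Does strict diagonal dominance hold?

row 1: |-2| − (1+2) = -1
row 2: |7| − (2+3) = 2
row 3: |6| − (1+4) = 1
minimum over rows = -1 → not strictly diagonally dominant

-1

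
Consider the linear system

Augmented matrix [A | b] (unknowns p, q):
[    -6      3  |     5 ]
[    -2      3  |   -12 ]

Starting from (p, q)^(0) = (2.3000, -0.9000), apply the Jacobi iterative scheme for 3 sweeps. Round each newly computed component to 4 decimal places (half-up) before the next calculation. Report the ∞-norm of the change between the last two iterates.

1.1944

Iteration 1:
  p = (5 - (3)·-0.9000) / (-6) = -1.2833
  q = (-12 - (-2)·2.3000) / (3) = -2.4667
Iteration 2:
  p = (5 - (3)·-2.4667) / (-6) = -2.0667
  q = (-12 - (-2)·-1.2833) / (3) = -4.8555
Iteration 3:
  p = (5 - (3)·-4.8555) / (-6) = -3.2611
  q = (-12 - (-2)·-2.0667) / (3) = -5.3778
Change: (-1.1944, -0.5223) → max |·| = 1.1944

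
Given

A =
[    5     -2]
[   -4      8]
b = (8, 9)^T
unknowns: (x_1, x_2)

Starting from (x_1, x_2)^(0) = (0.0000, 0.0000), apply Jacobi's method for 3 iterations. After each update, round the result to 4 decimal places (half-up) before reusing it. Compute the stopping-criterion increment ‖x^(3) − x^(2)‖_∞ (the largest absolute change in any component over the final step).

0.3200

Iteration 1:
  x_1 = (8 - (-2)·0.0000) / (5) = 1.6000
  x_2 = (9 - (-4)·0.0000) / (8) = 1.1250
Iteration 2:
  x_1 = (8 - (-2)·1.1250) / (5) = 2.0500
  x_2 = (9 - (-4)·1.6000) / (8) = 1.9250
Iteration 3:
  x_1 = (8 - (-2)·1.9250) / (5) = 2.3700
  x_2 = (9 - (-4)·2.0500) / (8) = 2.1500
Change: (0.3200, 0.2250) → max |·| = 0.3200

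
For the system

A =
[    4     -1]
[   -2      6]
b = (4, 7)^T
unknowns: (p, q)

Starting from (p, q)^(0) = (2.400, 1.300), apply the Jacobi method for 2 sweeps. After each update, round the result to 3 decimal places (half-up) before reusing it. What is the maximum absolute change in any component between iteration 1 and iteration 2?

0.359

Iteration 1:
  p = (4 - (-1)·1.300) / (4) = 1.325
  q = (7 - (-2)·2.400) / (6) = 1.967
Iteration 2:
  p = (4 - (-1)·1.967) / (4) = 1.492
  q = (7 - (-2)·1.325) / (6) = 1.608
Change: (0.167, -0.359) → max |·| = 0.359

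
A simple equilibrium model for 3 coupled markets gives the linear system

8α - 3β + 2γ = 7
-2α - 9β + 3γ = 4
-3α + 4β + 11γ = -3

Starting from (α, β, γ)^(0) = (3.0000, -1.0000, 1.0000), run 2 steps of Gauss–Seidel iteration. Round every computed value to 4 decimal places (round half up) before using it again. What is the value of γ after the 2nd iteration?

0.2063

Iteration 1:
  α = (7 - (-3)·-1.0000 - (2)·1.0000) / (8) = 0.2500
  β = (4 - (-2)·0.2500 - (3)·1.0000) / (-9) = -0.1667
  γ = (-3 - (-3)·0.2500 - (4)·-0.1667) / (11) = -0.1439
Iteration 2:
  α = (7 - (-3)·-0.1667 - (2)·-0.1439) / (8) = 0.8485
  β = (4 - (-2)·0.8485 - (3)·-0.1439) / (-9) = -0.6810
  γ = (-3 - (-3)·0.8485 - (4)·-0.6810) / (11) = 0.2063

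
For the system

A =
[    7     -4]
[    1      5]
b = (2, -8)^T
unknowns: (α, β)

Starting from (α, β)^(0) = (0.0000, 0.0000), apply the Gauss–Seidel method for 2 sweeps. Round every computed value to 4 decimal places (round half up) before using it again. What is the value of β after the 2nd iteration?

-1.4678

Iteration 1:
  α = (2 - (-4)·0.0000) / (7) = 0.2857
  β = (-8 - (1)·0.2857) / (5) = -1.6571
Iteration 2:
  α = (2 - (-4)·-1.6571) / (7) = -0.6612
  β = (-8 - (1)·-0.6612) / (5) = -1.4678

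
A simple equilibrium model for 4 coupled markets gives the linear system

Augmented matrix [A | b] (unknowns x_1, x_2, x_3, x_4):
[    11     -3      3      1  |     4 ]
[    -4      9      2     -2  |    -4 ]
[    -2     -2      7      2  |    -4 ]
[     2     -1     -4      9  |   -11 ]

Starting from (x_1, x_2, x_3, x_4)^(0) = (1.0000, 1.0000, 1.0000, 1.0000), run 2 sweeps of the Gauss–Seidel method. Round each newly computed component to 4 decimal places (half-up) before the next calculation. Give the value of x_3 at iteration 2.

0.0119

Iteration 1:
  x_1 = (4 - (-3)·1.0000 - (3)·1.0000 - (1)·1.0000) / (11) = 0.2727
  x_2 = (-4 - (-4)·0.2727 - (2)·1.0000 - (-2)·1.0000) / (9) = -0.3232
  x_3 = (-4 - (-2)·0.2727 - (-2)·-0.3232 - (2)·1.0000) / (7) = -0.8716
  x_4 = (-11 - (2)·0.2727 - (-1)·-0.3232 - (-4)·-0.8716) / (9) = -1.7061
Iteration 2:
  x_1 = (4 - (-3)·-0.3232 - (3)·-0.8716 - (1)·-1.7061) / (11) = 0.6683
  x_2 = (-4 - (-4)·0.6683 - (2)·-0.8716 - (-2)·-1.7061) / (9) = -0.3329
  x_3 = (-4 - (-2)·0.6683 - (-2)·-0.3329 - (2)·-1.7061) / (7) = 0.0119
  x_4 = (-11 - (2)·0.6683 - (-1)·-0.3329 - (-4)·0.0119) / (9) = -1.4024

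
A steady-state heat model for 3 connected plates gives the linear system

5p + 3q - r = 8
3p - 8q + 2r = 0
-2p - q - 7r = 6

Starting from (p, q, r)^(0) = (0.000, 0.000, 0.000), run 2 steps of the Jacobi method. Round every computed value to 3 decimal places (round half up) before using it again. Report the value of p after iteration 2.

1.429

Iteration 1:
  p = (8 - (3)·0.000 - (-1)·0.000) / (5) = 1.600
  q = (0 - (3)·0.000 - (2)·0.000) / (-8) = 0.000
  r = (6 - (-2)·0.000 - (-1)·0.000) / (-7) = -0.857
Iteration 2:
  p = (8 - (3)·0.000 - (-1)·-0.857) / (5) = 1.429
  q = (0 - (3)·1.600 - (2)·-0.857) / (-8) = 0.386
  r = (6 - (-2)·1.600 - (-1)·0.000) / (-7) = -1.314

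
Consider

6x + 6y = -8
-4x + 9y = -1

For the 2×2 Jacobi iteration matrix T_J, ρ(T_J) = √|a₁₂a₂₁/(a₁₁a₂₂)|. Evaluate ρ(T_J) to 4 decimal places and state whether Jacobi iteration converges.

0.6667

a₁₂a₂₁/(a₁₁a₂₂) = (6)·(-4) / ((6)·(9)) = -0.444444
ρ = √|-0.444444| = √0.444444 = 0.6667
ρ < 1, so Jacobi converges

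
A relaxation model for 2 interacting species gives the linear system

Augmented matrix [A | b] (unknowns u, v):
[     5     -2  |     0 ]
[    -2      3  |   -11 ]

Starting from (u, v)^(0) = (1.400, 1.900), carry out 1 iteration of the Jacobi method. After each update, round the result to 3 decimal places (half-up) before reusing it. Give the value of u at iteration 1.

Iteration 1:
  u = (0 - (-2)·1.900) / (5) = 0.760
  v = (-11 - (-2)·1.400) / (3) = -2.733

0.760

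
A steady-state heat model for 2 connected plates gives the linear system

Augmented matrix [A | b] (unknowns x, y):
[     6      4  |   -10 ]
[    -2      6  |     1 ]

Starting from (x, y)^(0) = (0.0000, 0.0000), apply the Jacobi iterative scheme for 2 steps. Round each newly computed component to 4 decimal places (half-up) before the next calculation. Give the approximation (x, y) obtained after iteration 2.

Iteration 1:
  x = (-10 - (4)·0.0000) / (6) = -1.6667
  y = (1 - (-2)·0.0000) / (6) = 0.1667
Iteration 2:
  x = (-10 - (4)·0.1667) / (6) = -1.7778
  y = (1 - (-2)·-1.6667) / (6) = -0.3889

(-1.7778, -0.3889)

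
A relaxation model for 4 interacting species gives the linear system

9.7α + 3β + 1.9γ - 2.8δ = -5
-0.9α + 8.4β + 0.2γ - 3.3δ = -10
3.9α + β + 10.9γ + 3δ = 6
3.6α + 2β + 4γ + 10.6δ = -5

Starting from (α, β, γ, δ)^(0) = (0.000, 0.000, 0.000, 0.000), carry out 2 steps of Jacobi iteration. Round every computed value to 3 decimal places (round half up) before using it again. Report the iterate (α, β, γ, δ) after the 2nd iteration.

Iteration 1:
  α = (-5 - (3)·0.000 - (1.9)·0.000 - (-2.8)·0.000) / (9.7) = -0.515
  β = (-10 - (-0.9)·0.000 - (0.2)·0.000 - (-3.3)·0.000) / (8.4) = -1.190
  γ = (6 - (3.9)·0.000 - (1)·0.000 - (3)·0.000) / (10.9) = 0.550
  δ = (-5 - (3.6)·0.000 - (2)·0.000 - (4)·0.000) / (10.6) = -0.472
Iteration 2:
  α = (-5 - (3)·-1.190 - (1.9)·0.550 - (-2.8)·-0.472) / (9.7) = -0.391
  β = (-10 - (-0.9)·-0.515 - (0.2)·0.550 - (-3.3)·-0.472) / (8.4) = -1.444
  γ = (6 - (3.9)·-0.515 - (1)·-1.190 - (3)·-0.472) / (10.9) = 0.974
  δ = (-5 - (3.6)·-0.515 - (2)·-1.190 - (4)·0.550) / (10.6) = -0.280

(-0.391, -1.444, 0.974, -0.280)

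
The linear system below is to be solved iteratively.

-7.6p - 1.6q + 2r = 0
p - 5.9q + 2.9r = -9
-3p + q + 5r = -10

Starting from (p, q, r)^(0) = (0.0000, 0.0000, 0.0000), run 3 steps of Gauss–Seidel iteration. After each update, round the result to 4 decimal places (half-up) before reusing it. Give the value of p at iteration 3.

-0.7347

Iteration 1:
  p = (0 - (-1.6)·0.0000 - (2)·0.0000) / (-7.6) = 0.0000
  q = (-9 - (1)·0.0000 - (2.9)·0.0000) / (-5.9) = 1.5254
  r = (-10 - (-3)·0.0000 - (1)·1.5254) / (5) = -2.3051
Iteration 2:
  p = (0 - (-1.6)·1.5254 - (2)·-2.3051) / (-7.6) = -0.9277
  q = (-9 - (1)·-0.9277 - (2.9)·-2.3051) / (-5.9) = 0.2352
  r = (-10 - (-3)·-0.9277 - (1)·0.2352) / (5) = -2.6037
Iteration 3:
  p = (0 - (-1.6)·0.2352 - (2)·-2.6037) / (-7.6) = -0.7347
  q = (-9 - (1)·-0.7347 - (2.9)·-2.6037) / (-5.9) = 0.1211
  r = (-10 - (-3)·-0.7347 - (1)·0.1211) / (5) = -2.4650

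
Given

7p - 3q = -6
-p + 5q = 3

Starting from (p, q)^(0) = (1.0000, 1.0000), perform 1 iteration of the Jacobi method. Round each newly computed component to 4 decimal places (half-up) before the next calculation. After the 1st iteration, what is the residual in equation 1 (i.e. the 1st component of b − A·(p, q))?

Iteration 1:
  p = (-6 - (-3)·1.0000) / (7) = -0.4286
  q = (3 - (-1)·1.0000) / (5) = 0.8000
Residual b − A·x = (-0.5998, -1.4286)

-0.5998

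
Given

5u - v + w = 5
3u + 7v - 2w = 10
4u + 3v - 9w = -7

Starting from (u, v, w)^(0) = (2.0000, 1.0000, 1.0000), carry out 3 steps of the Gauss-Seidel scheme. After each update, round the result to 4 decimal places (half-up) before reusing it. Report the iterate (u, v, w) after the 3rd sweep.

Iteration 1:
  u = (5 - (-1)·1.0000 - (1)·1.0000) / (5) = 1.0000
  v = (10 - (3)·1.0000 - (-2)·1.0000) / (7) = 1.2857
  w = (-7 - (4)·1.0000 - (3)·1.2857) / (-9) = 1.6508
Iteration 2:
  u = (5 - (-1)·1.2857 - (1)·1.6508) / (5) = 0.9270
  v = (10 - (3)·0.9270 - (-2)·1.6508) / (7) = 1.5029
  w = (-7 - (4)·0.9270 - (3)·1.5029) / (-9) = 1.6907
Iteration 3:
  u = (5 - (-1)·1.5029 - (1)·1.6907) / (5) = 0.9624
  v = (10 - (3)·0.9624 - (-2)·1.6907) / (7) = 1.4992
  w = (-7 - (4)·0.9624 - (3)·1.4992) / (-9) = 1.7052

(0.9624, 1.4992, 1.7052)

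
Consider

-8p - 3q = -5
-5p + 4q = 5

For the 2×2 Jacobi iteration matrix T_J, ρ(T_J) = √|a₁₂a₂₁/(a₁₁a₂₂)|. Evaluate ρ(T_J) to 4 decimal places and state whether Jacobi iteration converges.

a₁₂a₂₁/(a₁₁a₂₂) = (-3)·(-5) / ((-8)·(4)) = -0.468750
ρ = √|-0.468750| = √0.468750 = 0.6847
ρ < 1, so Jacobi converges

0.6847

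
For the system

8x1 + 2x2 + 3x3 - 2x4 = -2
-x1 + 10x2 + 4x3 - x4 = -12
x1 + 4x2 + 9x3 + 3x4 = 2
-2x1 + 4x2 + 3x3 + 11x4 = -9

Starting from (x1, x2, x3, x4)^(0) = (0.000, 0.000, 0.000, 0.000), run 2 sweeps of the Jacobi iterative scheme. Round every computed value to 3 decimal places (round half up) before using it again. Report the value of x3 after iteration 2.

1.056

Iteration 1:
  x1 = (-2 - (2)·0.000 - (3)·0.000 - (-2)·0.000) / (8) = -0.250
  x2 = (-12 - (-1)·0.000 - (4)·0.000 - (-1)·0.000) / (10) = -1.200
  x3 = (2 - (1)·0.000 - (4)·0.000 - (3)·0.000) / (9) = 0.222
  x4 = (-9 - (-2)·0.000 - (4)·0.000 - (3)·0.000) / (11) = -0.818
Iteration 2:
  x1 = (-2 - (2)·-1.200 - (3)·0.222 - (-2)·-0.818) / (8) = -0.238
  x2 = (-12 - (-1)·-0.250 - (4)·0.222 - (-1)·-0.818) / (10) = -1.396
  x3 = (2 - (1)·-0.250 - (4)·-1.200 - (3)·-0.818) / (9) = 1.056
  x4 = (-9 - (-2)·-0.250 - (4)·-1.200 - (3)·0.222) / (11) = -0.488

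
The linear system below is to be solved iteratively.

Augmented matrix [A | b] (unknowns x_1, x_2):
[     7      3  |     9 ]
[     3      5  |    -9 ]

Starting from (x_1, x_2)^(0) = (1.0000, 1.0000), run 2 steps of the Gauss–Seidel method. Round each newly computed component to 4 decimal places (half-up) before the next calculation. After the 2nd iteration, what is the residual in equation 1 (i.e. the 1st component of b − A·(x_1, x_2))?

2.5566

Iteration 1:
  x_1 = (9 - (3)·1.0000) / (7) = 0.8571
  x_2 = (-9 - (3)·0.8571) / (5) = -2.3143
Iteration 2:
  x_1 = (9 - (3)·-2.3143) / (7) = 2.2776
  x_2 = (-9 - (3)·2.2776) / (5) = -3.1666
Residual b − A·x = (2.5566, 0.0002)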